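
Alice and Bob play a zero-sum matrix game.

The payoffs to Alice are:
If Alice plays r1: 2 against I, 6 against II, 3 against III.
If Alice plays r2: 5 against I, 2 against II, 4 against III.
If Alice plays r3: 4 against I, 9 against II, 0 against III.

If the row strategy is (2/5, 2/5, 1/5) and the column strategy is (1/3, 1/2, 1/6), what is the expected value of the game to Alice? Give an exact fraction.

25/6

Against (1/3, 1/2, 1/6), each row's expected payoff is r1: 25/6; r2: 10/3; r3: 35/6.
Taking the (2/5, 2/5, 1/5)-weighted average: (2/5)·(25/6) + (2/5)·(10/3) + (1/5)·(35/6) = 25/6.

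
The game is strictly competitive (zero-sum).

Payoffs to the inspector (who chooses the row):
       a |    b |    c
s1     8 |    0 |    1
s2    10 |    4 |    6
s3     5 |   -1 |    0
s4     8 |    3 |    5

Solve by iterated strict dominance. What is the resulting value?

4

Column c is strictly dominated by b for the inspectee (0<1, 4<6, -1<0, 3<5); eliminate c.
Column a is strictly dominated by b for the inspectee (0<8, 4<10, -1<5, 3<8); eliminate a.
Row s3 is strictly dominated by row s1 (0>-1); eliminate s3.
Row s1 is strictly dominated by row s2 (4>0); eliminate s1.
Row s4 is strictly dominated by row s2 (4>3); eliminate s4.
Only (s2, b) remains, with payoff 4.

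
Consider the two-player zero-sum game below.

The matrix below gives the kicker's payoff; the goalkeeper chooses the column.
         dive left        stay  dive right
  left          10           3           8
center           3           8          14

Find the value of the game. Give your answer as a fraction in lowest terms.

Column dive right is strictly dominated by stay for the goalkeeper (it gives the kicker more in every row).
The remaining 2×2 game on (left, center) × (dive left, stay) has no saddle point. Let the kicker play left with probability p; indifference gives 10p + 3(1−p) = 3p + 8(1−p), so p = 5/12.
Similarly the goalkeeper's optimal q on dive left is 5/12, and the value is 10·(5/12) + (3)·(7/12) = 71/12.

71/12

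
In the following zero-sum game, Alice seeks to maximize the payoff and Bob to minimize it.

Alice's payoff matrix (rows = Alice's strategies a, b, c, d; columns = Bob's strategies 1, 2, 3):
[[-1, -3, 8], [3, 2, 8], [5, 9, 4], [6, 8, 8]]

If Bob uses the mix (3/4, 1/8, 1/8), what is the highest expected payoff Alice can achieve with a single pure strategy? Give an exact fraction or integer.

13/2

a: (-1)·(3/4) + (-3)·(1/8) + (8)·(1/8) = -1/8.
b: (3)·(3/4) + (2)·(1/8) + (8)·(1/8) = 7/2.
c: (5)·(3/4) + (9)·(1/8) + (4)·(1/8) = 43/8.
d: (6)·(3/4) + (8)·(1/8) + (8)·(1/8) = 13/2.
The best pure response is d with expected payoff 13/2.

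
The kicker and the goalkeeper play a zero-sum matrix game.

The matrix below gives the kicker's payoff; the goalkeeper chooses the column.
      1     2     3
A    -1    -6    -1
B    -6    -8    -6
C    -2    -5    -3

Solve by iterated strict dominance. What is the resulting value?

-5

Row B is strictly dominated by row A (-1>-6, -6>-8, -1>-6); eliminate B.
Column 1 is strictly dominated by 2 for the goalkeeper (-6<-1, -5<-2); eliminate 1.
Column 3 is strictly dominated by 2 for the goalkeeper (-6<-1, -5<-3); eliminate 3.
Row A is strictly dominated by row C (-5>-6); eliminate A.
Only (C, 2) remains, with payoff -5.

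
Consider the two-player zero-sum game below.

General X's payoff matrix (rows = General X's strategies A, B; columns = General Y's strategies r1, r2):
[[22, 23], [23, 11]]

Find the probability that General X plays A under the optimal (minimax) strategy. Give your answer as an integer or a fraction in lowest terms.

12/13

Row minima are 22 and 11, so General X's maximin is 22; column maxima are 23 and 23, so General Y's minimax is 23. These differ, so the equilibrium is in mixed strategies.
Let General X play A with probability p. General Y is indifferent when 22p + 23(1−p) = 23p + 11(1−p), giving p = 12/13.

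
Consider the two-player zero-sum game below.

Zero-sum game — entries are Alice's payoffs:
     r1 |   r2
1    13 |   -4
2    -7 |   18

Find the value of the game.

Row minima are -4 and -7, so Alice's maximin is -4; column maxima are 13 and 18, so Bob's minimax is 13. These differ, so the equilibrium is in mixed strategies.
Let Alice play 1 with probability p. Bob is indifferent when 13p − 7(1−p) = −4p + 18(1−p), giving p = 25/42.
Let Bob play r1 with probability q. Alice is indifferent when 13q − 4(1−q) = −7q + 18(1−q), giving q = 11/21.
The value is 13·(11/21) + (-4)·(10/21) = 103/21.

103/21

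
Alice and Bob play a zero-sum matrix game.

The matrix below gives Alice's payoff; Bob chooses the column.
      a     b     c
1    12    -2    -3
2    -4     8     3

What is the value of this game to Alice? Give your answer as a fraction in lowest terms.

Column b is strictly dominated by c for Bob (it gives Alice more in every row).
The remaining 2×2 game on (1, 2) × (a, c) has no saddle point. Let Alice play 1 with probability p; indifference gives 12p − 4(1−p) = −3p + 3(1−p), so p = 7/22.
Similarly Bob's optimal q on a is 3/11, and the value is 12·(3/11) + (-3)·(8/11) = 12/11.

12/11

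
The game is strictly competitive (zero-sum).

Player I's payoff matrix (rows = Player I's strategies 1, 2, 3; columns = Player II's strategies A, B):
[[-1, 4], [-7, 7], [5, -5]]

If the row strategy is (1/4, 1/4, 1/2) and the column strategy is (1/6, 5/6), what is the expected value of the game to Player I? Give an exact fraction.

Against (1/6, 5/6), each row's expected payoff is 1: 19/6; 2: 14/3; 3: -10/3.
Taking the (1/4, 1/4, 1/2)-weighted average: (1/4)·(19/6) + (1/4)·(14/3) + (1/2)·(-10/3) = 7/24.

7/24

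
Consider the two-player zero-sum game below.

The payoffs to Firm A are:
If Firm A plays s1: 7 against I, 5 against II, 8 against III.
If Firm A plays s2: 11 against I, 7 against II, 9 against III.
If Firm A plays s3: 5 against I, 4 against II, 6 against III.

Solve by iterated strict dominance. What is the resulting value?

Row s1 is strictly dominated by row s2 (11>7, 7>5, 9>8); eliminate s1.
Column I is strictly dominated by II for Firm B (7<11, 4<5); eliminate I.
Column III is strictly dominated by II for Firm B (7<9, 4<6); eliminate III.
Row s3 is strictly dominated by row s2 (7>4); eliminate s3.
Only (s2, II) remains, with payoff 7.

7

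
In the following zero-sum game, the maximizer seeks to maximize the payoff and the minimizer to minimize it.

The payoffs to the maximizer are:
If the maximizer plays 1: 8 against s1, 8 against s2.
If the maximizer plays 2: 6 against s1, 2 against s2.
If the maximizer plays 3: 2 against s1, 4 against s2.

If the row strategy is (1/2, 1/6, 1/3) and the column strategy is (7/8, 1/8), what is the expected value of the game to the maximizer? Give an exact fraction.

Against (7/8, 1/8), each row's expected payoff is 1: 8; 2: 11/2; 3: 9/4.
Taking the (1/2, 1/6, 1/3)-weighted average: (1/2)·(8) + (1/6)·(11/2) + (1/3)·(9/4) = 17/3.

17/3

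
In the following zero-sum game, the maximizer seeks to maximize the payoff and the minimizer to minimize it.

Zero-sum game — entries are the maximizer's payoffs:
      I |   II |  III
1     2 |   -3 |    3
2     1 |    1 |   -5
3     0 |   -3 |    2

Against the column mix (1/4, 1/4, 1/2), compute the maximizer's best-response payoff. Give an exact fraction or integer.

5/4

1: (2)·(1/4) + (-3)·(1/4) + (3)·(1/2) = 5/4.
2: (1)·(1/4) + (1)·(1/4) + (-5)·(1/2) = -2.
3: (0)·(1/4) + (-3)·(1/4) + (2)·(1/2) = 1/4.
The best pure response is 1 with expected payoff 5/4.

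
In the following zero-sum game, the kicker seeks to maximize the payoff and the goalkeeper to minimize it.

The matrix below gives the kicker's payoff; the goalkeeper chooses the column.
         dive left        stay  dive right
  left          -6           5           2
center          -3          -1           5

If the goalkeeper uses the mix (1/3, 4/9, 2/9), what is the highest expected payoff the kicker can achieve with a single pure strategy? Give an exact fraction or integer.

2/3

left: (-6)·(1/3) + (5)·(4/9) + (2)·(2/9) = 2/3.
center: (-3)·(1/3) + (-1)·(4/9) + (5)·(2/9) = -1/3.
The best pure response is left with expected payoff 2/3.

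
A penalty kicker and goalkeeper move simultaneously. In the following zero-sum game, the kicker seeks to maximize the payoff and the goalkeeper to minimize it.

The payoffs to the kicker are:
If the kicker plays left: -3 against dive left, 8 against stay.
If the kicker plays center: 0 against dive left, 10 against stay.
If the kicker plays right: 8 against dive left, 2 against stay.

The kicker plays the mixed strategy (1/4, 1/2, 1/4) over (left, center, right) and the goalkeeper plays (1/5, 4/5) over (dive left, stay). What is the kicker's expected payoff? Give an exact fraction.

25/4

Against (1/5, 4/5), each row's expected payoff is left: 29/5; center: 8; right: 16/5.
Taking the (1/4, 1/2, 1/4)-weighted average: (1/4)·(29/5) + (1/2)·(8) + (1/4)·(16/5) = 25/4.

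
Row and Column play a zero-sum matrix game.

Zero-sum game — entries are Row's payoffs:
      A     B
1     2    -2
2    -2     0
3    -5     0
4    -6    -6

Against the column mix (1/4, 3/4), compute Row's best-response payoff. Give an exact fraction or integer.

-1/2

1: (2)·(1/4) + (-2)·(3/4) = -1.
2: (-2)·(1/4) + (0)·(3/4) = -1/2.
3: (-5)·(1/4) + (0)·(3/4) = -5/4.
4: (-6)·(1/4) + (-6)·(3/4) = -6.
The best pure response is 2 with expected payoff -1/2.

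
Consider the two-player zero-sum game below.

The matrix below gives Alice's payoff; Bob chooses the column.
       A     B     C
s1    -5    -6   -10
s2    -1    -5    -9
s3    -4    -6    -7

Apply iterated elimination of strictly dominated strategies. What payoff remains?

-7

Row s1 is strictly dominated by row s2 (-1>-5, -5>-6, -9>-10); eliminate s1.
Column B is strictly dominated by C for Bob (-9<-5, -7<-6); eliminate B.
Column A is strictly dominated by C for Bob (-9<-1, -7<-4); eliminate A.
Row s2 is strictly dominated by row s3 (-7>-9); eliminate s2.
Only (s3, C) remains, with payoff -7.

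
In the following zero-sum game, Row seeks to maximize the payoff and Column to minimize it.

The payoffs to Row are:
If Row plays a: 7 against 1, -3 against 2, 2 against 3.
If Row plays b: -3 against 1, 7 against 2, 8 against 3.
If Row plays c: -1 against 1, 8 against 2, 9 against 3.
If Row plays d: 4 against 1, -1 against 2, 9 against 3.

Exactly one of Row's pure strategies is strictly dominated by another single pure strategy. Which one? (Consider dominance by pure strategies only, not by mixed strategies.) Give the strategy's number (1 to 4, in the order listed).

Compare b with c: -1 > -3, 8 > 7, 9 > 8.
So c strictly dominates b for Row; b is strictly dominated.

2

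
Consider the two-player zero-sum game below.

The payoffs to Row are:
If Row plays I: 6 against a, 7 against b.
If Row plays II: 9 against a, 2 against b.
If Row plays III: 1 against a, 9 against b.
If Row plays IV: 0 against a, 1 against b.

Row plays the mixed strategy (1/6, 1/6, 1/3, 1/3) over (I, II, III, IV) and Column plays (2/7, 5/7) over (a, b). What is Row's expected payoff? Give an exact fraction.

Against (2/7, 5/7), each row's expected payoff is I: 47/7; II: 4; III: 47/7; IV: 5/7.
Taking the (1/6, 1/6, 1/3, 1/3)-weighted average: (1/6)·(47/7) + (1/6)·(4) + (1/3)·(47/7) + (1/3)·(5/7) = 179/42.

179/42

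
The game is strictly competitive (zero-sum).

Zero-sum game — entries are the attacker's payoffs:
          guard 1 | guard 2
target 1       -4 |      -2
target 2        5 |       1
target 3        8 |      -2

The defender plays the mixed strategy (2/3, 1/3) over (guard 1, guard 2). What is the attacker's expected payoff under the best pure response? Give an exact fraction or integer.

target 1: (-4)·(2/3) + (-2)·(1/3) = -10/3.
target 2: (5)·(2/3) + (1)·(1/3) = 11/3.
target 3: (8)·(2/3) + (-2)·(1/3) = 14/3.
The best pure response is target 3 with expected payoff 14/3.

14/3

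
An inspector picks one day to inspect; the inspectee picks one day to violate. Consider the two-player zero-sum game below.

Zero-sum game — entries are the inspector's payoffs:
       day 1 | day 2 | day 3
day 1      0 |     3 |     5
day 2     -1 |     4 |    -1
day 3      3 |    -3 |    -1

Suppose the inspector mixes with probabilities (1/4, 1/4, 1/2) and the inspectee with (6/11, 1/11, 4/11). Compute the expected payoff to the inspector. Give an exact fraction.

Against (6/11, 1/11, 4/11), each row's expected payoff is day 1: 23/11; day 2: -6/11; day 3: 1.
Taking the (1/4, 1/4, 1/2)-weighted average: (1/4)·(23/11) + (1/4)·(-6/11) + (1/2)·(1) = 39/44.

39/44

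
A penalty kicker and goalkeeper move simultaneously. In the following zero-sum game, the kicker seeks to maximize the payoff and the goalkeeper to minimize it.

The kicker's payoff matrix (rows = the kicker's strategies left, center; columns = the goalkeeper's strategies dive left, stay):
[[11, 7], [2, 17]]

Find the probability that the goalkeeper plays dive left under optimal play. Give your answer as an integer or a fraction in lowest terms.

Row minima are 7 and 2, so the kicker's maximin is 7; column maxima are 11 and 17, so the goalkeeper's minimax is 11. These differ, so the equilibrium is in mixed strategies.
Let the goalkeeper play dive left with probability q. The kicker is indifferent when 11q + 7(1−q) = 2q + 17(1−q), giving q = 10/19.

10/19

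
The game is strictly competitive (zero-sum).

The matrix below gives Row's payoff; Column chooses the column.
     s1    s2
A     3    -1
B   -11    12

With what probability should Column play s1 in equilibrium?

Row minima are -1 and -11, so Row's maximin is -1; column maxima are 3 and 12, so Column's minimax is 3. These differ, so the equilibrium is in mixed strategies.
Let Column play s1 with probability q. Row is indifferent when 3q − (1−q) = −11q + 12(1−q), giving q = 13/27.

13/27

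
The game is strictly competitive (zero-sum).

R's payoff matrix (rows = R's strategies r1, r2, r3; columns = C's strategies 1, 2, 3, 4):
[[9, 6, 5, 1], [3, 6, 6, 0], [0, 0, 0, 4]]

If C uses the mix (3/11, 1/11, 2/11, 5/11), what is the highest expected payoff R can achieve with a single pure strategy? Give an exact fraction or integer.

48/11

r1: (9)·(3/11) + (6)·(1/11) + (5)·(2/11) + (1)·(5/11) = 48/11.
r2: (3)·(3/11) + (6)·(1/11) + (6)·(2/11) + (0)·(5/11) = 27/11.
r3: (0)·(3/11) + (0)·(1/11) + (0)·(2/11) + (4)·(5/11) = 20/11.
The best pure response is r1 with expected payoff 48/11.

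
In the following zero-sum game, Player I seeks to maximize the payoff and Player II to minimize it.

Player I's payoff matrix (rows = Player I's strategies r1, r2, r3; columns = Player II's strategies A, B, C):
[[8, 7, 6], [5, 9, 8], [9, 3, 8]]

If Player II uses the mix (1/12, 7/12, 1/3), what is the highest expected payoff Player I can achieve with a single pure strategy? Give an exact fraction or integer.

r1: (8)·(1/12) + (7)·(7/12) + (6)·(1/3) = 27/4.
r2: (5)·(1/12) + (9)·(7/12) + (8)·(1/3) = 25/3.
r3: (9)·(1/12) + (3)·(7/12) + (8)·(1/3) = 31/6.
The best pure response is r2 with expected payoff 25/3.

25/3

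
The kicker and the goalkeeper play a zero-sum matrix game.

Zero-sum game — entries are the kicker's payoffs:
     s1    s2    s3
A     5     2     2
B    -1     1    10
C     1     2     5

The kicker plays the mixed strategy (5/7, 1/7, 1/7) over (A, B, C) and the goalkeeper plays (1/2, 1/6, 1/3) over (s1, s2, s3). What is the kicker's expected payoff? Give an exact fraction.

23/7

Against (1/2, 1/6, 1/3), each row's expected payoff is A: 7/2; B: 3; C: 5/2.
Taking the (5/7, 1/7, 1/7)-weighted average: (5/7)·(7/2) + (1/7)·(3) + (1/7)·(5/2) = 23/7.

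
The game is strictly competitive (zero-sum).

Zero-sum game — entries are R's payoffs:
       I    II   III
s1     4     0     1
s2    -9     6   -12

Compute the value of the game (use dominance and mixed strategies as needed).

6/19

Column I is strictly dominated by III for C (it gives R more in every row).
The remaining 2×2 game on (s1, s2) × (II, III) has no saddle point. Let R play s1 with probability p; indifference gives 6(1−p) = p − 12(1−p), so p = 18/19.
Similarly C's optimal q on II is 13/19, and the value is 0·(13/19) + (1)·(6/19) = 6/19.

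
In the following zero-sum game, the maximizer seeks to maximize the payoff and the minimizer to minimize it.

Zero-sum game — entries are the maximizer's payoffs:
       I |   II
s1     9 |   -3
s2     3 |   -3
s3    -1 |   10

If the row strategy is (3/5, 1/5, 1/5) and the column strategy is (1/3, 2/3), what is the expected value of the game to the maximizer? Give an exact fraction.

5/3

Against (1/3, 2/3), each row's expected payoff is s1: 1; s2: -1; s3: 19/3.
Taking the (3/5, 1/5, 1/5)-weighted average: (3/5)·(1) + (1/5)·(-1) + (1/5)·(19/3) = 5/3.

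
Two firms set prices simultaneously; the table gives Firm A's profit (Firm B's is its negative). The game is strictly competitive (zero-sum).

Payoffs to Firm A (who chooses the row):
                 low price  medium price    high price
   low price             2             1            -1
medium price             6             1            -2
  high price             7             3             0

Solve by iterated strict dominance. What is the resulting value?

0

Column low price is strictly dominated by medium price for Firm B (1<2, 1<6, 3<7); eliminate low price.
Column medium price is strictly dominated by high price for Firm B (-1<1, -2<1, 0<3); eliminate medium price.
Row low price is strictly dominated by row high price (0>-1); eliminate low price.
Row medium price is strictly dominated by row high price (0>-2); eliminate medium price.
Only (high price, high price) remains, with payoff 0.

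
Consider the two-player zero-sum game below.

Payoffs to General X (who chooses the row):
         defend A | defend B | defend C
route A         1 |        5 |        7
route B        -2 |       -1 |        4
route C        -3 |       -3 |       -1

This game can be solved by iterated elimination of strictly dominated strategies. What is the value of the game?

1

Row route B is strictly dominated by row route A (1>-2, 5>-1, 7>4); eliminate route B.
Column defend C is strictly dominated by defend A for General Y (1<7, -3<-1); eliminate defend C.
Row route C is strictly dominated by row route A (1>-3, 5>-3); eliminate route C.
Column defend B is strictly dominated by defend A for General Y (1<5); eliminate defend B.
Only (route A, defend A) remains, with payoff 1.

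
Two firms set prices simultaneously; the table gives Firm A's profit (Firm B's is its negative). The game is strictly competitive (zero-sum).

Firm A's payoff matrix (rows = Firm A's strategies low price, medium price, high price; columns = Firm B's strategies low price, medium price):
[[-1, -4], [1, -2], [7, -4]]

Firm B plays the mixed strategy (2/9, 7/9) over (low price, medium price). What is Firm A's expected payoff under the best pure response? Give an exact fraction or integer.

-4/3

low price: (-1)·(2/9) + (-4)·(7/9) = -10/3.
medium price: (1)·(2/9) + (-2)·(7/9) = -4/3.
high price: (7)·(2/9) + (-4)·(7/9) = -14/9.
The best pure response is medium price with expected payoff -4/3.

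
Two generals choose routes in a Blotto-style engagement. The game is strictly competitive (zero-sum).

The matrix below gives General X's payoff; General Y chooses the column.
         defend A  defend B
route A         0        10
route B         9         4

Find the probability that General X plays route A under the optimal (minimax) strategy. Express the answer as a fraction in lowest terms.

1/3

Row minima are 0 and 4, so General X's maximin is 4; column maxima are 9 and 10, so General Y's minimax is 9. These differ, so the equilibrium is in mixed strategies.
Let General X play route A with probability p. General Y is indifferent when 9(1−p) = 10p + 4(1−p), giving p = 1/3.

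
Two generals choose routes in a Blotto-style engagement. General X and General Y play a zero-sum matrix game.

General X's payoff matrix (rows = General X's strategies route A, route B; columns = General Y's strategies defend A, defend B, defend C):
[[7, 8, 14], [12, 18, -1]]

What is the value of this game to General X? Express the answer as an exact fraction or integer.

Column defend B is strictly dominated by defend A for General Y (it gives General X more in every row).
The remaining 2×2 game on (route A, route B) × (defend A, defend C) has no saddle point. Let General X play route A with probability p; indifference gives 7p + 12(1−p) = 14p − (1−p), so p = 13/20.
Similarly General Y's optimal q on defend A is 3/4, and the value is 7·(3/4) + (14)·(1/4) = 35/4.

35/4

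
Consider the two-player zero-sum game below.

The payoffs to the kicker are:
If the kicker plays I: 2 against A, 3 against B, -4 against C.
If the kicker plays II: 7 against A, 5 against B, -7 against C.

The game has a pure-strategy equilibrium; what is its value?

-4

Row minima: -4, -7 → the kicker's maximin is -4.
Column maxima: 7, 5, -4 → the goalkeeper's minimax is -4.
They coincide at (I, C), so the value is -4.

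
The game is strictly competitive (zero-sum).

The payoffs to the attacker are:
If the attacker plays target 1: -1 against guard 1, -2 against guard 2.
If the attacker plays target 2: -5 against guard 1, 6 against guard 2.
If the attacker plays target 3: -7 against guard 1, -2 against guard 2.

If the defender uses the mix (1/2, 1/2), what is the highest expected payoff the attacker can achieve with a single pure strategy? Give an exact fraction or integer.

1/2

target 1: (-1)·(1/2) + (-2)·(1/2) = -3/2.
target 2: (-5)·(1/2) + (6)·(1/2) = 1/2.
target 3: (-7)·(1/2) + (-2)·(1/2) = -9/2.
The best pure response is target 2 with expected payoff 1/2.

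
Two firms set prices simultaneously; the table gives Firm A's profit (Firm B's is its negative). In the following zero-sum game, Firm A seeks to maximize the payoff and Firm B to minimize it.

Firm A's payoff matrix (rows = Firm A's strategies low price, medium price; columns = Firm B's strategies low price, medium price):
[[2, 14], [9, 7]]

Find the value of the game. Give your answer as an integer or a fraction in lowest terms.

Row minima are 2 and 7, so Firm A's maximin is 7; column maxima are 9 and 14, so Firm B's minimax is 9. These differ, so the equilibrium is in mixed strategies.
Let Firm A play low price with probability p. Firm B is indifferent when 2p + 9(1−p) = 14p + 7(1−p), giving p = 1/7.
Let Firm B play low price with probability q. Firm A is indifferent when 2q + 14(1−q) = 9q + 7(1−q), giving q = 1/2.
The value is 2·(1/2) + (14)·(1/2) = 8.

8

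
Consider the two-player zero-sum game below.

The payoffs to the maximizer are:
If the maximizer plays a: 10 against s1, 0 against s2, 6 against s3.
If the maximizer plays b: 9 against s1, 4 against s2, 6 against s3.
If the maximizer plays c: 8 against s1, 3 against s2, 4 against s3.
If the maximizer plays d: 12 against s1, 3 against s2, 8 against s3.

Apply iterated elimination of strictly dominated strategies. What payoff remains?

4

Row c is strictly dominated by row b (9>8, 4>3, 6>4); eliminate c.
Column s3 is strictly dominated by s2 for the minimizer (0<6, 4<6, 3<8); eliminate s3.
Column s1 is strictly dominated by s2 for the minimizer (0<10, 4<9, 3<12); eliminate s1.
Row a is strictly dominated by row b (4>0); eliminate a.
Row d is strictly dominated by row b (4>3); eliminate d.
Only (b, s2) remains, with payoff 4.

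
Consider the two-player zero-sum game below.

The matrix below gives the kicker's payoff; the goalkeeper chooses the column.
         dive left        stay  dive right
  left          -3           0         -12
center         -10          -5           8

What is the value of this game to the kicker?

Column stay is strictly dominated by dive left for the goalkeeper (it gives the kicker more in every row).
The remaining 2×2 game on (left, center) × (dive left, dive right) has no saddle point. Let the kicker play left with probability p; indifference gives −3p − 10(1−p) = −12p + 8(1−p), so p = 2/3.
Similarly the goalkeeper's optimal q on dive left is 20/27, and the value is -3·(20/27) + (-12)·(7/27) = -16/3.

-16/3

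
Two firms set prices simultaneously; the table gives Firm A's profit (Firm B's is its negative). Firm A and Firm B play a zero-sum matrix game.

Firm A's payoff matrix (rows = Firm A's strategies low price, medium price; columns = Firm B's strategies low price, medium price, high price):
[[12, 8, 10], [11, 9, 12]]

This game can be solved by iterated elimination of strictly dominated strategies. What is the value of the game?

Column low price is strictly dominated by medium price for Firm B (8<12, 9<11); eliminate low price.
Column high price is strictly dominated by medium price for Firm B (8<10, 9<12); eliminate high price.
Row low price is strictly dominated by row medium price (9>8); eliminate low price.
Only (medium price, medium price) remains, with payoff 9.

9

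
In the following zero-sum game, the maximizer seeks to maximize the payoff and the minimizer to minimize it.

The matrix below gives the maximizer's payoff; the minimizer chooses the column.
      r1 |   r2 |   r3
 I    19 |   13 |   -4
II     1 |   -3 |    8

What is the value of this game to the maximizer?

Column r1 is strictly dominated by r2 for the minimizer (it gives the maximizer more in every row).
The remaining 2×2 game on (I, II) × (r2, r3) has no saddle point. Let the maximizer play I with probability p; indifference gives 13p − 3(1−p) = −4p + 8(1−p), so p = 11/28.
Similarly the minimizer's optimal q on r2 is 3/7, and the value is 13·(3/7) + (-4)·(4/7) = 23/7.

23/7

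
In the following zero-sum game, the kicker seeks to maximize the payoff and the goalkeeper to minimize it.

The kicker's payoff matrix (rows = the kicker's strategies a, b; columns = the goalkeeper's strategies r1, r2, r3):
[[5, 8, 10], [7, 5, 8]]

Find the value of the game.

Column r3 is strictly dominated by r2 for the goalkeeper (it gives the kicker more in every row).
The remaining 2×2 game on (a, b) × (r1, r2) has no saddle point. Let the kicker play a with probability p; indifference gives 5p + 7(1−p) = 8p + 5(1−p), so p = 2/5.
Similarly the goalkeeper's optimal q on r1 is 3/5, and the value is 5·(3/5) + (8)·(2/5) = 31/5.

31/5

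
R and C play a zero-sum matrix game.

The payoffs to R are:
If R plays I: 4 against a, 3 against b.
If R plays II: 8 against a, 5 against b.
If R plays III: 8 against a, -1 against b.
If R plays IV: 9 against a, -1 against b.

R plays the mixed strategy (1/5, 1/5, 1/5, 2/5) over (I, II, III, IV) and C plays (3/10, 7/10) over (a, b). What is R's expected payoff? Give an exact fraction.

149/50

Against (3/10, 7/10), each row's expected payoff is I: 33/10; II: 59/10; III: 17/10; IV: 2.
Taking the (1/5, 1/5, 1/5, 2/5)-weighted average: (1/5)·(33/10) + (1/5)·(59/10) + (1/5)·(17/10) + (2/5)·(2) = 149/50.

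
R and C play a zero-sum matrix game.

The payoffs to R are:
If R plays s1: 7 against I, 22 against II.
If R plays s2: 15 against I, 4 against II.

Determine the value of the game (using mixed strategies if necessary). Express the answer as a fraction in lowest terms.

Row minima are 7 and 4, so R's maximin is 7; column maxima are 15 and 22, so C's minimax is 15. These differ, so the equilibrium is in mixed strategies.
Let R play s1 with probability p. C is indifferent when 7p + 15(1−p) = 22p + 4(1−p), giving p = 11/26.
Let C play I with probability q. R is indifferent when 7q + 22(1−q) = 15q + 4(1−q), giving q = 9/13.
The value is 7·(9/13) + (22)·(4/13) = 151/13.

151/13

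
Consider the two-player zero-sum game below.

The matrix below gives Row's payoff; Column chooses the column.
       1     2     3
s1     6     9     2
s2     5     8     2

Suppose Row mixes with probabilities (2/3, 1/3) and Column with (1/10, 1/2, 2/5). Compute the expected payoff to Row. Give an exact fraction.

57/10

Against (1/10, 1/2, 2/5), each row's expected payoff is s1: 59/10; s2: 53/10.
Taking the (2/3, 1/3)-weighted average: (2/3)·(59/10) + (1/3)·(53/10) = 57/10.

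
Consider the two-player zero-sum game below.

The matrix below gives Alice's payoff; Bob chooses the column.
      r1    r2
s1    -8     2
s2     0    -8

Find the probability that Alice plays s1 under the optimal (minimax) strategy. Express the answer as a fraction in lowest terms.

Row minima are -8 and -8, so Alice's maximin is -8; column maxima are 0 and 2, so Bob's minimax is 0. These differ, so the equilibrium is in mixed strategies.
Let Alice play s1 with probability p. Bob is indifferent when −8p = 2p − 8(1−p), giving p = 4/9.

4/9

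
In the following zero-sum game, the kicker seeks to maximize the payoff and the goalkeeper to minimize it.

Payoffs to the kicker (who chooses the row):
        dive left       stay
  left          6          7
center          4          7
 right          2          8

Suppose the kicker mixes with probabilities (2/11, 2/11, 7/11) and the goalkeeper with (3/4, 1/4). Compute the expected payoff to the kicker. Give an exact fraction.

93/22

Against (3/4, 1/4), each row's expected payoff is left: 25/4; center: 19/4; right: 7/2.
Taking the (2/11, 2/11, 7/11)-weighted average: (2/11)·(25/4) + (2/11)·(19/4) + (7/11)·(7/2) = 93/22.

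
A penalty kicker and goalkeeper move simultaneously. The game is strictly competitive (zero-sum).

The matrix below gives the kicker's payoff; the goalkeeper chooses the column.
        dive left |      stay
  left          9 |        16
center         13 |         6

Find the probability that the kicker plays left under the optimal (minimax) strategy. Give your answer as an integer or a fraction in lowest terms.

1/2

Row minima are 9 and 6, so the kicker's maximin is 9; column maxima are 13 and 16, so the goalkeeper's minimax is 13. These differ, so the equilibrium is in mixed strategies.
Let the kicker play left with probability p. The goalkeeper is indifferent when 9p + 13(1−p) = 16p + 6(1−p), giving p = 1/2.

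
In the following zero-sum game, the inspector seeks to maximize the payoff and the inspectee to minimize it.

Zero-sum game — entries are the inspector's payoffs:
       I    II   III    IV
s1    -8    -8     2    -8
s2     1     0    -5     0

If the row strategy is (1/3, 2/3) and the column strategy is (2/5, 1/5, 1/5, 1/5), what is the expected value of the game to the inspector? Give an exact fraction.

-12/5

Against (2/5, 1/5, 1/5, 1/5), each row's expected payoff is s1: -6; s2: -3/5.
Taking the (1/3, 2/3)-weighted average: (1/3)·(-6) + (2/3)·(-3/5) = -12/5.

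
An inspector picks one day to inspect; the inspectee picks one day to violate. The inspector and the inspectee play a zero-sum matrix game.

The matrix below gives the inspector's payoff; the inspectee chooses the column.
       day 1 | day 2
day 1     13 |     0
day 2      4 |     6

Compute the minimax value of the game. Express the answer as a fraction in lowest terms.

Row minima are 0 and 4, so the inspector's maximin is 4; column maxima are 13 and 6, so the inspectee's minimax is 6. These differ, so the equilibrium is in mixed strategies.
Let the inspector play day 1 with probability p. The inspectee is indifferent when 13p + 4(1−p) = 6(1−p), giving p = 2/15.
Let the inspectee play day 1 with probability q. The inspector is indifferent when 13q = 4q + 6(1−q), giving q = 2/5.
The value is 13·(2/5) + (0)·(3/5) = 26/5.

26/5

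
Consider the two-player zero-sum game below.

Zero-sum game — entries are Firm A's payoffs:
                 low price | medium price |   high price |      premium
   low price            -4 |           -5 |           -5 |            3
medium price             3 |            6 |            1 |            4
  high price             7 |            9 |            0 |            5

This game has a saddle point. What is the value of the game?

1

Row minima: -5, 1, 0 → Firm A's maximin is 1.
Column maxima: 7, 9, 1, 5 → Firm B's minimax is 1.
They coincide at (medium price, high price), so the value is 1.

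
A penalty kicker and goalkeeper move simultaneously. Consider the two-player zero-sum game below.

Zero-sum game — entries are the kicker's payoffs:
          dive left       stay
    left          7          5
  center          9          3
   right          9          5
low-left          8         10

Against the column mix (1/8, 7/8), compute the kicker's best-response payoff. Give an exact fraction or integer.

39/4

left: (7)·(1/8) + (5)·(7/8) = 21/4.
center: (9)·(1/8) + (3)·(7/8) = 15/4.
right: (9)·(1/8) + (5)·(7/8) = 11/2.
low-left: (8)·(1/8) + (10)·(7/8) = 39/4.
The best pure response is low-left with expected payoff 39/4.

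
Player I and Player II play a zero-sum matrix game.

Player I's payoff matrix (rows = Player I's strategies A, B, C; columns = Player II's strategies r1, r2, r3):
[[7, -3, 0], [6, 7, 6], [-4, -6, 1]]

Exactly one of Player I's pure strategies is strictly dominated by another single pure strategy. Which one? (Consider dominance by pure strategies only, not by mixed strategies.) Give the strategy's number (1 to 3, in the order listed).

3

Compare C with B: 6 > -4, 7 > -6, 6 > 1.
So B strictly dominates C for Player I; C is strictly dominated.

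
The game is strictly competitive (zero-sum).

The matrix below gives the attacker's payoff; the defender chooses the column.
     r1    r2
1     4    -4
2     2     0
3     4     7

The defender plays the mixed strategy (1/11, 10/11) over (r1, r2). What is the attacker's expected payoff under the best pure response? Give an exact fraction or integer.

1: (4)·(1/11) + (-4)·(10/11) = -36/11.
2: (2)·(1/11) + (0)·(10/11) = 2/11.
3: (4)·(1/11) + (7)·(10/11) = 74/11.
The best pure response is 3 with expected payoff 74/11.

74/11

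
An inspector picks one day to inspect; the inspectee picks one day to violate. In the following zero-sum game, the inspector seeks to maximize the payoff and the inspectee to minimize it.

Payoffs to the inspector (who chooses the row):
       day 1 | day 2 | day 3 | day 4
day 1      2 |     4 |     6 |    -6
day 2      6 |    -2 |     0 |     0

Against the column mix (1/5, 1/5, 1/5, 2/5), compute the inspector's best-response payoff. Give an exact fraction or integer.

4/5

day 1: (2)·(1/5) + (4)·(1/5) + (6)·(1/5) + (-6)·(2/5) = 0.
day 2: (6)·(1/5) + (-2)·(1/5) + (0)·(1/5) + (0)·(2/5) = 4/5.
The best pure response is day 2 with expected payoff 4/5.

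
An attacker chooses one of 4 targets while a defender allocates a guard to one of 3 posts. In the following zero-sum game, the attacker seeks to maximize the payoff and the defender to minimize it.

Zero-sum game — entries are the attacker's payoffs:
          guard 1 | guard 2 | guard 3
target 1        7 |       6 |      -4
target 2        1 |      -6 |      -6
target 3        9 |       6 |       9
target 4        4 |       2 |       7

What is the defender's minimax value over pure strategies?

6

The worst case (largest entry) in each column is guard 1: 9, guard 2: 6, guard 3: 9.
The best (smallest) of these is 6.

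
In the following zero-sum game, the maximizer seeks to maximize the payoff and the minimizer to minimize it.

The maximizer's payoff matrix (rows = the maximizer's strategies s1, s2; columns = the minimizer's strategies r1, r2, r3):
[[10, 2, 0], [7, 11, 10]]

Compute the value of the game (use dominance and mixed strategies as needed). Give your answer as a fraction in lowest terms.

Column r2 is strictly dominated by r3 for the minimizer (it gives the maximizer more in every row).
The remaining 2×2 game on (s1, s2) × (r1, r3) has no saddle point. Let the maximizer play s1 with probability p; indifference gives 10p + 7(1−p) = 10(1−p), so p = 3/13.
Similarly the minimizer's optimal q on r1 is 10/13, and the value is 10·(10/13) + (0)·(3/13) = 100/13.

100/13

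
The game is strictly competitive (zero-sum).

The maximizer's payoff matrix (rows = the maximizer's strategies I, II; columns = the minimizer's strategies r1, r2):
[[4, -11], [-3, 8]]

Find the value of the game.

-1/26

Row minima are -11 and -3, so the maximizer's maximin is -3; column maxima are 4 and 8, so the minimizer's minimax is 4. These differ, so the equilibrium is in mixed strategies.
Let the maximizer play I with probability p. The minimizer is indifferent when 4p − 3(1−p) = −11p + 8(1−p), giving p = 11/26.
Let the minimizer play r1 with probability q. The maximizer is indifferent when 4q − 11(1−q) = −3q + 8(1−q), giving q = 19/26.
The value is 4·(19/26) + (-11)·(7/26) = -1/26.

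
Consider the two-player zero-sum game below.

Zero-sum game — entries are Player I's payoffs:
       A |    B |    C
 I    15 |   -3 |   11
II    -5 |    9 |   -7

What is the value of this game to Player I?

Column A is strictly dominated by C for Player II (it gives Player I more in every row).
The remaining 2×2 game on (I, II) × (B, C) has no saddle point. Let Player I play I with probability p; indifference gives −3p + 9(1−p) = 11p − 7(1−p), so p = 8/15.
Similarly Player II's optimal q on B is 3/5, and the value is -3·(3/5) + (11)·(2/5) = 13/5.

13/5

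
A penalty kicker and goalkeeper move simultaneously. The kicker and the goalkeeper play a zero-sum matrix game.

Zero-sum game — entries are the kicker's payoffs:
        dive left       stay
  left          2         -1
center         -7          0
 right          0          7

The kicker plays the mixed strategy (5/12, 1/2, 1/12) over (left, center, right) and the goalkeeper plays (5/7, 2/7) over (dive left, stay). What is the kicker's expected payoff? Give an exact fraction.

-13/7

Against (5/7, 2/7), each row's expected payoff is left: 8/7; center: -5; right: 2.
Taking the (5/12, 1/2, 1/12)-weighted average: (5/12)·(8/7) + (1/2)·(-5) + (1/12)·(2) = -13/7.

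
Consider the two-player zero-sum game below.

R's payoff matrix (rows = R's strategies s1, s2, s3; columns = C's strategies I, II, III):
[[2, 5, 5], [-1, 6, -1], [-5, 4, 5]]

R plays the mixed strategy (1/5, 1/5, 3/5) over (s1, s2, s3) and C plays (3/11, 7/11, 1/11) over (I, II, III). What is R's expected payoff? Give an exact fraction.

Against (3/11, 7/11, 1/11), each row's expected payoff is s1: 46/11; s2: 38/11; s3: 18/11.
Taking the (1/5, 1/5, 3/5)-weighted average: (1/5)·(46/11) + (1/5)·(38/11) + (3/5)·(18/11) = 138/55.

138/55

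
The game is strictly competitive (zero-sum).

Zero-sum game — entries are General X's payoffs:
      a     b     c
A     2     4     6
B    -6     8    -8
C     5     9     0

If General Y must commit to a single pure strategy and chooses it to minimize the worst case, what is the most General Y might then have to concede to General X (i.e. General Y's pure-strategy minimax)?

The worst case (largest entry) in each column is a: 5, b: 9, c: 6.
The best (smallest) of these is 5.

5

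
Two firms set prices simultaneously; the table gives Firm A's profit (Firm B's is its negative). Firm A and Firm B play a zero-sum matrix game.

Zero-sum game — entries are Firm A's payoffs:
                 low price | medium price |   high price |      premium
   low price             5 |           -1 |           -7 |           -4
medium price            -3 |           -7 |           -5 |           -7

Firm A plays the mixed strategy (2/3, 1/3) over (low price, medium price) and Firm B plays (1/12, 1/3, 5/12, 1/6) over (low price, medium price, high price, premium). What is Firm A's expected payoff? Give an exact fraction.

Against (1/12, 1/3, 5/12, 1/6), each row's expected payoff is low price: -7/2; medium price: -35/6.
Taking the (2/3, 1/3)-weighted average: (2/3)·(-7/2) + (1/3)·(-35/6) = -77/18.

-77/18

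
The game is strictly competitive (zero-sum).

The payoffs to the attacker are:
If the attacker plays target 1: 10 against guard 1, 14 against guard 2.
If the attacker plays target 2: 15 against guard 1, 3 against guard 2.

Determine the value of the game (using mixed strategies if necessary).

45/4

Row minima are 10 and 3, so the attacker's maximin is 10; column maxima are 15 and 14, so the defender's minimax is 14. These differ, so the equilibrium is in mixed strategies.
Let the attacker play target 1 with probability p. The defender is indifferent when 10p + 15(1−p) = 14p + 3(1−p), giving p = 3/4.
Let the defender play guard 1 with probability q. The attacker is indifferent when 10q + 14(1−q) = 15q + 3(1−q), giving q = 11/16.
The value is 10·(11/16) + (14)·(5/16) = 45/4.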